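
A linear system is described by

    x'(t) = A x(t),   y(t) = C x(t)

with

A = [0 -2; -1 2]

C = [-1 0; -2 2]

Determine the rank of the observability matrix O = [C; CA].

2

CA = [[0, 2], [-2, 8]]
Observability matrix O = [C; CA] = [[-1, 0], [-2, 2], [0, 2], [-2, 8]]
Take the 2×2 submatrix of O formed by rows 1, 2: [[-1, 0], [-2, 2]]. Its determinant is (-1)·2 - 0·(-2) = -2 - 0 = -2 ≠ 0.
So rank(O) ≥ 2; since O has 2 columns, rank(O) = 2.
rank(O) = 2 = n, so the pair (A, C) is completely observable.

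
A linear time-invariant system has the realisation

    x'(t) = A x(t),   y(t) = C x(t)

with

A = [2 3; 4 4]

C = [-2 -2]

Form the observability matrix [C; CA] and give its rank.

CA = [[-12, -14]]
Observability matrix O = [C; CA] = [[-2, -2], [-12, -14]]
det(O) = (-2)·(-14) - (-2)·(-12) = 28 - 24 = 4 ≠ 0, so rank(O) = 2.
rank(O) = 2 = n, so the pair (A, C) is completely observable.

2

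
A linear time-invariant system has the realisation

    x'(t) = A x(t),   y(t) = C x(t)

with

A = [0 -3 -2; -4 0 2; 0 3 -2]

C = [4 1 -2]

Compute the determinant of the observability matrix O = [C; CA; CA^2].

-1008

CA = [[-4, -18, -2]]
CA^2 = [[72, 6, -24]]
Observability matrix O = [C; CA; CA^2] = [[4, 1, -2], [-4, -18, -2], [72, 6, -24]]
Expanding along the first row, det(O) = 4·((-18)·(-24) - (-2)·6) - 1·((-4)·(-24) - (-2)·72) + (-2)·((-4)·6 - (-18)·72) = 4·444 - 1·240 + (-2)·1272 = -1008
Since det(O) ≠ 0, rank(O) = 3 and the system is completely observable.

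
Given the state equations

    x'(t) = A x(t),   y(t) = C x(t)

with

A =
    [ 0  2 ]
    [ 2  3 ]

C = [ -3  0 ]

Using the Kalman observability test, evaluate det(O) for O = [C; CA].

18

CA = [[0, -6]]
Observability matrix O = [C; CA] = [[-3, 0], [0, -6]]
det(O) = (-3)·(-6) - 0·0 = 18 - 0 = 18
Since det(O) ≠ 0, rank(O) = 2 and the system is completely observable.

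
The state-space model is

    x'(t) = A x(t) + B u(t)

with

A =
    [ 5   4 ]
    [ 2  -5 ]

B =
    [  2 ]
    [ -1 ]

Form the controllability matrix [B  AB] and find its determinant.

AB = [[6], [9]]
Controllability matrix C = [B  AB] = [[2, 6], [-1, 9]]
det(C) = 2·9 - 6·(-1) = 18 - (-6) = 24
Since det(C) ≠ 0, rank(C) = 2 and the system is completely controllable.

24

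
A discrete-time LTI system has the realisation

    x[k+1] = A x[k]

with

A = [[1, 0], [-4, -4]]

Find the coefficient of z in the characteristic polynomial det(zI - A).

3

For a 2×2 matrix, det(zI - A) = z^2 - (tr A)z + det A.
tr A = -3, det A = -4.
So p(z) = z^2 + 3z - 4.
The coefficient of z is 3.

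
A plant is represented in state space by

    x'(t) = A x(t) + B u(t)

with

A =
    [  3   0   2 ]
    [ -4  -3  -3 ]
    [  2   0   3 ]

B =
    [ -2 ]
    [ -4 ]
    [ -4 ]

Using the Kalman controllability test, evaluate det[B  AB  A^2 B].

-4896

AB = [[-14], [32], [-16]]
A^2B = [[-74], [8], [-76]]
Controllability matrix C = [B  AB  A^2B] = [[-2, -14, -74], [-4, 32, 8], [-4, -16, -76]]
Expanding along the first row, det(C) = (-2)·(32·(-76) - 8·(-16)) - (-14)·((-4)·(-76) - 8·(-4)) + (-74)·((-4)·(-16) - 32·(-4)) = (-2)·(-2304) - (-14)·336 + (-74)·192 = -4896
Since det(C) ≠ 0, rank(C) = 3 and the system is completely controllable.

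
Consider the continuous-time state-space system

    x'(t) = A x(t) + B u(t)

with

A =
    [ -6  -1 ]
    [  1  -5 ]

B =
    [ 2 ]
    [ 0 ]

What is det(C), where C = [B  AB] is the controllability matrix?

AB = [[-12], [2]]
Controllability matrix C = [B  AB] = [[2, -12], [0, 2]]
det(C) = 2·2 - (-12)·0 = 4 - 0 = 4
Since det(C) ≠ 0, rank(C) = 2 and the system is completely controllable.

4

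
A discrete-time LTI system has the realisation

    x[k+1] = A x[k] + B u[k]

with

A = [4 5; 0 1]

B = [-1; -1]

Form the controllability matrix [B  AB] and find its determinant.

-8

AB = [[-9], [-1]]
Controllability matrix C = [B  AB] = [[-1, -9], [-1, -1]]
det(C) = (-1)·(-1) - (-9)·(-1) = 1 - 9 = -8
Since det(C) ≠ 0, rank(C) = 2 and the system is completely controllable.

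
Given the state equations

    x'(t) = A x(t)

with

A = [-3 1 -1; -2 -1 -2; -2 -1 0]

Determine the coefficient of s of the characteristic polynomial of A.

1

Expand det(sI - A) for the 3×3 matrix.
p(s) = s^3 + 4s^2 + s - 10.
(Check: constant term = det(-A) = (-1)^3 det A = -10; coefficient of s^2 = -tr A = 4.)
The coefficient of s is 1.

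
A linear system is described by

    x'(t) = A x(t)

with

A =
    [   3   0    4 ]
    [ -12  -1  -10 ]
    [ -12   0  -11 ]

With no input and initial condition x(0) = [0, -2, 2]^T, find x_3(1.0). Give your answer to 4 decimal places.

-0.2448

det(sI - A) = s^3 - (tr A)s^2 + (M11 + M22 + M33)s - det A, where Mii is the 2×2 principal minor of A obtained by deleting row i and column i.
tr A = 3 + (-1) + (-11) = -9; M11 = (-1)·(-11) - (-10)·0 = 11 - 0 = 11; M22 = 3·(-11) - 4·(-12) = -33 - (-48) = 15; M33 = 3·(-1) - 0·(-12) = -3 - 0 = -3; sum of minors = 23.
det A = 3·((-1)·(-11) - (-10)·0) - 0·((-12)·(-11) - (-10)·(-12)) + 4·((-12)·0 - (-1)·(-12)) = 3·11 - 0·12 + 4·(-12) = -15.
So p(s) = det(sI - A) = s^3 + 9s^2 + 23s + 15.
Rational-root test: any integer root divides 15. Testing small divisors, s = -1 works: p(-1) = -1 + 9 + (-23) + 15 = 0, so (s + 1) is a factor.
Dividing, p(s) = (s + 1)(s^2 + 8s + 15).
Factor s^2 + 8s + 15: two numbers with sum -8 and product 15 are -3 and -5, so s^2 + 8s + 15 = (s + 3)(s + 5).
Hence p(s) = (s + 1) (s + 3) (s + 5), with roots -5, -3, -1.
The eigenvalues -5, -3, -1 are distinct and real, so A is diagonalisable and x(t) = e^{At} x(0) = V diag(e^{λ_i t}) V^{-1} x(0), where the columns of V are the eigenvectors.
λ = -5: A - (-5)I = [[8, 0, 4], [-12, 4, -10], [-12, 0, -6]]. v must be orthogonal to every row; (row 1) × (row 2) = [-16, 32, 32], so take v_1 = [1, -2, -2]^T.
λ = -3: A - (-3)I = [[6, 0, 4], [-12, 2, -10], [-12, 0, -8]]. v must be orthogonal to every row; (row 1) × (row 2) = [-8, 12, 12], so take v_2 = [2, -3, -3]^T.
λ = -1: A - (-1)I = [[4, 0, 4], [-12, 0, -10], [-12, 0, -10]]. v must be orthogonal to every row; (row 1) × (row 2) = [0, -8, 0], so take v_3 = [0, -1, 0]^T.
V = [v_1 v_2 v_3] = [[1, 2, 0], [-2, -3, -1], [-2, -3, 0]] has det V = 1, so V^{-1} = adj(V)/det V = [[-3, 0, -2], [2, 0, 1], [0, -1, 1]].
Modal coordinates z(0) = V^{-1} x(0): (-3)·0 + 0·(-2) + (-2)·2 = -4; 2·0 + 0·(-2) + 1·2 = 2; 0·0 + (-1)·(-2) + 1·2 = 4; so z(0) = [-4, 2, 4]^T.
x_3(t) = Σ_i (v_i)_3 · z_i(0) · e^{λ_i t} (row 3 of V times the modal terms).
x_3(1.0) = (-2)·(-4)·e^{-5·1.0} + (-3)·2·e^{-3·1.0} + 0·4·e^{-1·1.0} = 8·0.006738 + (-6)·0.049787 + 0·0.367879 = -0.2448.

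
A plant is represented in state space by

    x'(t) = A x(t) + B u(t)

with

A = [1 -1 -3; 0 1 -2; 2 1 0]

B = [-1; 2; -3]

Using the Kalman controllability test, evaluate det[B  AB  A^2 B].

-592

AB = [[6], [8], [0]]
A^2B = [[-2], [8], [20]]
Controllability matrix C = [B  AB  A^2B] = [[-1, 6, -2], [2, 8, 8], [-3, 0, 20]]
Expanding along the first row, det(C) = (-1)·(8·20 - 8·0) - 6·(2·20 - 8·(-3)) + (-2)·(2·0 - 8·(-3)) = (-1)·160 - 6·64 + (-2)·24 = -592
Since det(C) ≠ 0, rank(C) = 3 and the system is completely controllable.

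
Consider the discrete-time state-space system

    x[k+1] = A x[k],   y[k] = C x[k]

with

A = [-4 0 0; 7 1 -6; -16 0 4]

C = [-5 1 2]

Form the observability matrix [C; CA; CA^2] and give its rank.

1

CA = [[-5, 1, 2]]
CA^2 = [[-5, 1, 2]]
Observability matrix O = [C; CA; CA^2] = [[-5, 1, 2], [-5, 1, 2], [-5, 1, 2]]
Every row of O is a scalar multiple of row 1 = [-5, 1, 2] (multipliers 1, 1, 1), so the rows span a one-dimensional space.
O ≠ 0, hence rank(O) = 1.
rank(O) = 1 < n = 3, so the pair (A, C) is not completely observable.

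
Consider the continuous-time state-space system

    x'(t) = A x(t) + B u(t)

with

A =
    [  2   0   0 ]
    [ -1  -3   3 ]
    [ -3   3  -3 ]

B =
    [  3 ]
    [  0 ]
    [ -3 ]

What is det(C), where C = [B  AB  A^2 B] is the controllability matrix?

AB = [[6], [-12], [0]]
A^2B = [[12], [30], [-54]]
Controllability matrix C = [B  AB  A^2B] = [[3, 6, 12], [0, -12, 30], [-3, 0, -54]]
Expanding along the first row, det(C) = 3·((-12)·(-54) - 30·0) - 6·(0·(-54) - 30·(-3)) + 12·(0·0 - (-12)·(-3)) = 3·648 - 6·90 + 12·(-36) = 972
Since det(C) ≠ 0, rank(C) = 3 and the system is completely controllable.

972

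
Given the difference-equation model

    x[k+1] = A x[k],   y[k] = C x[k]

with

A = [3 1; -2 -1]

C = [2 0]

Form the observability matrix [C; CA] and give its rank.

CA = [[6, 2]]
Observability matrix O = [C; CA] = [[2, 0], [6, 2]]
det(O) = 2·2 - 0·6 = 4 - 0 = 4 ≠ 0, so rank(O) = 2.
rank(O) = 2 = n, so the pair (A, C) is completely observable.

2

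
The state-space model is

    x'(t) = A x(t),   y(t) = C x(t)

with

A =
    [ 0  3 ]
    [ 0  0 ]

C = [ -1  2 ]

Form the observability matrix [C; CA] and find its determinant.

CA = [[0, -3]]
Observability matrix O = [C; CA] = [[-1, 2], [0, -3]]
det(O) = (-1)·(-3) - 2·0 = 3 - 0 = 3
Since det(O) ≠ 0, rank(O) = 2 and the system is completely observable.

3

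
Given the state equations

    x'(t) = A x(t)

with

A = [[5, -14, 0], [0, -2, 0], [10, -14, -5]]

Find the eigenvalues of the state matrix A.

-5, -2, 5

det(sI - A) = s^3 - (tr A)s^2 + (M11 + M22 + M33)s - det A, where Mii is the 2×2 principal minor of A obtained by deleting row i and column i.
tr A = 5 + (-2) + (-5) = -2; M11 = (-2)·(-5) - 0·(-14) = 10 - 0 = 10; M22 = 5·(-5) - 0·10 = -25 - 0 = -25; M33 = 5·(-2) - (-14)·0 = -10 - 0 = -10; sum of minors = -25.
det A = 5·((-2)·(-5) - 0·(-14)) - (-14)·(0·(-5) - 0·10) + 0·(0·(-14) - (-2)·10) = 5·10 - (-14)·0 + 0·20 = 50.
So p(s) = det(sI - A) = s^3 + 2s^2 - 25s - 50.
Rational-root test: any integer root divides -50. Testing small divisors, s = -2 works: p(-2) = -8 + 8 + 50 + (-50) = 0, so (s + 2) is a factor.
Dividing, p(s) = (s + 2)(s^2 - 25).
Factor s^2 - 25: two numbers with sum 0 and product -25 are 5 and -5, so s^2 - 25 = (s - 5)(s + 5).
Hence p(s) = (s - 5) (s + 2) (s + 5), with roots -5, -2, 5.
At least one eigenvalue has non-negative real part, so the system is not asymptotically stable.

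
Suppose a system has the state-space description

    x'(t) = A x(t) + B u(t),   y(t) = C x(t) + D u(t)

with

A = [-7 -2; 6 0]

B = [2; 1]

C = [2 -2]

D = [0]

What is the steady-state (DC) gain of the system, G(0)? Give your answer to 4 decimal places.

G(0) = C(-A)^{-1}B + D = -C A^{-1} B + D.
det A = 12, so A^{-1} = (1/12)·adj(A) = [[0, 1/6], [-1/2, -7/12]]
A^{-1} B = [1/6, -19/12]^T
C A^{-1} B = 7/2
G(0) = D - C A^{-1} B = 0 - (7/2) = -7/2 ≈ -3.5000

-3.5000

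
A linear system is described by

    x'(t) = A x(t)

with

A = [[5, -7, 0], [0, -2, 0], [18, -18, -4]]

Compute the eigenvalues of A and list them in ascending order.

det(sI - A) = s^3 - (tr A)s^2 + (M11 + M22 + M33)s - det A, where Mii is the 2×2 principal minor of A obtained by deleting row i and column i.
tr A = 5 + (-2) + (-4) = -1; M11 = (-2)·(-4) - 0·(-18) = 8 - 0 = 8; M22 = 5·(-4) - 0·18 = -20 - 0 = -20; M33 = 5·(-2) - (-7)·0 = -10 - 0 = -10; sum of minors = -22.
det A = 5·((-2)·(-4) - 0·(-18)) - (-7)·(0·(-4) - 0·18) + 0·(0·(-18) - (-2)·18) = 5·8 - (-7)·0 + 0·36 = 40.
So p(s) = det(sI - A) = s^3 + s^2 - 22s - 40.
Rational-root test: any integer root divides -40. Testing small divisors, s = -2 works: p(-2) = -8 + 4 + 44 + (-40) = 0, so (s + 2) is a factor.
Dividing, p(s) = (s + 2)(s^2 - s - 20).
Factor s^2 - s - 20: two numbers with sum 1 and product -20 are 5 and -4, so s^2 - s - 20 = (s - 5)(s + 4).
Hence p(s) = (s - 5) (s + 2) (s + 4), with roots -4, -2, 5.
At least one eigenvalue has non-negative real part, so the system is not asymptotically stable.

-4, -2, 5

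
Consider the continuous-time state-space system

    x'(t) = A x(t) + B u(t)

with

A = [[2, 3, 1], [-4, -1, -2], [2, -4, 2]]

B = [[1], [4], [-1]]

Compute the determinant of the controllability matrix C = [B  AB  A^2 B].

AB = [[13], [-6], [-16]]
A^2B = [[-8], [-14], [18]]
Controllability matrix C = [B  AB  A^2B] = [[1, 13, -8], [4, -6, -14], [-1, -16, 18]]
Expanding along the first row, det(C) = 1·((-6)·18 - (-14)·(-16)) - 13·(4·18 - (-14)·(-1)) + (-8)·(4·(-16) - (-6)·(-1)) = 1·(-332) - 13·58 + (-8)·(-70) = -526
Since det(C) ≠ 0, rank(C) = 3 and the system is completely controllable.

-526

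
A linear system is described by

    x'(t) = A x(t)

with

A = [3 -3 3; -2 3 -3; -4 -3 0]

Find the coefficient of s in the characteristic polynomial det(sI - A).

6

Expand det(sI - A) for the 3×3 matrix.
p(s) = s^3 - 6s^2 + 6s + 9.
(Check: constant term = det(-A) = (-1)^3 det A = 9; coefficient of s^2 = -tr A = -6.)
The coefficient of s is 6.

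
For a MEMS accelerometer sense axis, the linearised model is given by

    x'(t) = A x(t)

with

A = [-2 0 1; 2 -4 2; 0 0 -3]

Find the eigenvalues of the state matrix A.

-4, -3, -2

det(sI - A) = s^3 - (tr A)s^2 + (M11 + M22 + M33)s - det A, where Mii is the 2×2 principal minor of A obtained by deleting row i and column i.
tr A = (-2) + (-4) + (-3) = -9; M11 = (-4)·(-3) - 2·0 = 12 - 0 = 12; M22 = (-2)·(-3) - 1·0 = 6 - 0 = 6; M33 = (-2)·(-4) - 0·2 = 8 - 0 = 8; sum of minors = 26.
det A = (-2)·((-4)·(-3) - 2·0) - 0·(2·(-3) - 2·0) + 1·(2·0 - (-4)·0) = (-2)·12 - 0·(-6) + 1·0 = -24.
So p(s) = det(sI - A) = s^3 + 9s^2 + 26s + 24.
Rational-root test: any integer root divides 24. Testing small divisors, s = -2 works: p(-2) = -8 + 36 + (-52) + 24 = 0, so (s + 2) is a factor.
Dividing, p(s) = (s + 2)(s^2 + 7s + 12).
Factor s^2 + 7s + 12: two numbers with sum -7 and product 12 are -3 and -4, so s^2 + 7s + 12 = (s + 3)(s + 4).
Hence p(s) = (s + 2) (s + 3) (s + 4), with roots -4, -3, -2.
All eigenvalues have negative real part, so the system is asymptotically stable.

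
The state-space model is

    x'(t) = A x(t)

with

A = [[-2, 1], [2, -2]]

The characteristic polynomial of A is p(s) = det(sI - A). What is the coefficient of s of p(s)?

4

For a 2×2 matrix, det(sI - A) = s^2 - (tr A)s + det A.
tr A = -4, det A = 2.
So p(s) = s^2 + 4s + 2.
The coefficient of s is 4.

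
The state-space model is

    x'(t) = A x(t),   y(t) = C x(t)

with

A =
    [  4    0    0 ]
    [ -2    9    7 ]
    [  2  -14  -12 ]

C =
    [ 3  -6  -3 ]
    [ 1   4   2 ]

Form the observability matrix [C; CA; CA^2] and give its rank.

CA = [[18, -12, -6], [0, 8, 4]]
CA^2 = [[84, -24, -12], [-8, 16, 8]]
Observability matrix O = [C; CA; CA^2] = [[3, -6, -3], [1, 4, 2], [18, -12, -6], [0, 8, 4], [84, -24, -12], [-8, 16, 8]]
The columns c1, c2, c3 of O are linearly dependent: -c2 + 2·c3 = 0 (check each entry), so rank(O) ≤ 2.
The 2×2 minor from rows 1, 2, columns 1, 2 is 3·4 - (-6)·1 = 12 - (-6) = 18 ≠ 0, so rank(O) = 2.
rank(O) = 2 < n = 3, so the pair (A, C) is not completely observable.

2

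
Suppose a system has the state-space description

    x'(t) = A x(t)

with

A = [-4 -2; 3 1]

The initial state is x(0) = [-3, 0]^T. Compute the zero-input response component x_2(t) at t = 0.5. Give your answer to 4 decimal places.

det(sI - A) = s^2 - (tr A)s + det A, with tr A = (-4) + 1 = -3 and det A = (-4)·1 - (-2)·3 = -4 - (-6) = 2.
So p(s) = det(sI - A) = s^2 + 3s + 2.
Factor s^2 + 3s + 2: two numbers with sum -3 and product 2 are -1 and -2, so s^2 + 3s + 2 = (s + 1)(s + 2).
Hence p(s) = (s + 1) (s + 2), with roots -2, -1.
The eigenvalues -2, -1 are distinct and real, so A is diagonalisable and x(t) = e^{At} x(0) = V diag(e^{λ_i t}) V^{-1} x(0), where the columns of V are the eigenvectors.
λ = -2: A - (-2)I = [[-2, -2], [3, 3]]. Row 1 gives (-2)·v1 + (-2)·v2 = 0, so take v_1 = [1, -1]^T.
λ = -1: A - (-1)I = [[-3, -2], [3, 2]]. Row 1 gives (-3)·v1 + (-2)·v2 = 0, so take v_2 = [-2, 3]^T.
V = [v_1 v_2] = [[1, -2], [-1, 3]] has det V = 1, so V^{-1} = adj(V)/det V = [[3, 2], [1, 1]].
Modal coordinates z(0) = V^{-1} x(0): 3·(-3) + 2·0 = -9; 1·(-3) + 1·0 = -3; so z(0) = [-9, -3]^T.
x_2(t) = Σ_i (v_i)_2 · z_i(0) · e^{λ_i t} (row 2 of V times the modal terms).
x_2(0.5) = (-1)·(-9)·e^{-2·0.5} + 3·(-3)·e^{-1·0.5} = 9·0.367879 + (-9)·0.606531 = -2.1479.

-2.1479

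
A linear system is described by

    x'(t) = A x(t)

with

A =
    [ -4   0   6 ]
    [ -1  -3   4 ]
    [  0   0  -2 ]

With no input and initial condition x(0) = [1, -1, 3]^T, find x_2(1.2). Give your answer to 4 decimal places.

det(sI - A) = s^3 - (tr A)s^2 + (M11 + M22 + M33)s - det A, where Mii is the 2×2 principal minor of A obtained by deleting row i and column i.
tr A = (-4) + (-3) + (-2) = -9; M11 = (-3)·(-2) - 4·0 = 6 - 0 = 6; M22 = (-4)·(-2) - 6·0 = 8 - 0 = 8; M33 = (-4)·(-3) - 0·(-1) = 12 - 0 = 12; sum of minors = 26.
det A = (-4)·((-3)·(-2) - 4·0) - 0·((-1)·(-2) - 4·0) + 6·((-1)·0 - (-3)·0) = (-4)·6 - 0·2 + 6·0 = -24.
So p(s) = det(sI - A) = s^3 + 9s^2 + 26s + 24.
Rational-root test: any integer root divides 24. Testing small divisors, s = -2 works: p(-2) = -8 + 36 + (-52) + 24 = 0, so (s + 2) is a factor.
Dividing, p(s) = (s + 2)(s^2 + 7s + 12).
Factor s^2 + 7s + 12: two numbers with sum -7 and product 12 are -3 and -4, so s^2 + 7s + 12 = (s + 3)(s + 4).
Hence p(s) = (s + 2) (s + 3) (s + 4), with roots -4, -3, -2.
The eigenvalues -4, -3, -2 are distinct and real, so A is diagonalisable and x(t) = e^{At} x(0) = V diag(e^{λ_i t}) V^{-1} x(0), where the columns of V are the eigenvectors.
λ = -4: A - (-4)I = [[0, 0, 6], [-1, 1, 4], [0, 0, 2]]. v must be orthogonal to every row; (row 1) × (row 2) = [-6, -6, 0], so take v_1 = [1, 1, 0]^T.
λ = -3: A - (-3)I = [[-1, 0, 6], [-1, 0, 4], [0, 0, 1]]. v must be orthogonal to every row; (row 1) × (row 2) = [0, -2, 0], so take v_2 = [0, -1, 0]^T.
λ = -2: A - (-2)I = [[-2, 0, 6], [-1, -1, 4], [0, 0, 0]]. v must be orthogonal to every row; (row 1) × (row 2) = [6, 2, 2], so take v_3 = [3, 1, 1]^T.
V = [v_1 v_2 v_3] = [[1, 0, 3], [1, -1, 1], [0, 0, 1]] has det V = -1, so V^{-1} = adj(V)/det V = [[1, 0, -3], [1, -1, -2], [0, 0, 1]].
Modal coordinates z(0) = V^{-1} x(0): 1·1 + 0·(-1) + (-3)·3 = -8; 1·1 + (-1)·(-1) + (-2)·3 = -4; 0·1 + 0·(-1) + 1·3 = 3; so z(0) = [-8, -4, 3]^T.
x_2(t) = Σ_i (v_i)_2 · z_i(0) · e^{λ_i t} (row 2 of V times the modal terms).
x_2(1.2) = 1·(-8)·e^{-4·1.2} + (-1)·(-4)·e^{-3·1.2} + 1·3·e^{-2·1.2} = (-8)·0.008230 + 4·0.027324 + 3·0.090718 = 0.3156.

0.3156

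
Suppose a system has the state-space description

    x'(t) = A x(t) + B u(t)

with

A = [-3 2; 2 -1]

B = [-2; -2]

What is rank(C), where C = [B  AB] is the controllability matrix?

AB = [[2], [-2]]
Controllability matrix C = [B  AB] = [[-2, 2], [-2, -2]]
det(C) = (-2)·(-2) - 2·(-2) = 4 - (-4) = 8 ≠ 0, so rank(C) = 2.
rank(C) = 2 = n, so the pair (A, B) is completely controllable.

2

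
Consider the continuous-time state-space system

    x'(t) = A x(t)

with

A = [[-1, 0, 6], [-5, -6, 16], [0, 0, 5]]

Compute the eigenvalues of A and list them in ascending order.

-6, -1, 5

det(sI - A) = s^3 - (tr A)s^2 + (M11 + M22 + M33)s - det A, where Mii is the 2×2 principal minor of A obtained by deleting row i and column i.
tr A = (-1) + (-6) + 5 = -2; M11 = (-6)·5 - 16·0 = -30 - 0 = -30; M22 = (-1)·5 - 6·0 = -5 - 0 = -5; M33 = (-1)·(-6) - 0·(-5) = 6 - 0 = 6; sum of minors = -29.
det A = (-1)·((-6)·5 - 16·0) - 0·((-5)·5 - 16·0) + 6·((-5)·0 - (-6)·0) = (-1)·(-30) - 0·(-25) + 6·0 = 30.
So p(s) = det(sI - A) = s^3 + 2s^2 - 29s - 30.
Rational-root test: any integer root divides -30. Testing small divisors, s = -1 works: p(-1) = -1 + 2 + 29 + (-30) = 0, so (s + 1) is a factor.
Dividing, p(s) = (s + 1)(s^2 + s - 30).
Factor s^2 + s - 30: two numbers with sum -1 and product -30 are 5 and -6, so s^2 + s - 30 = (s - 5)(s + 6).
Hence p(s) = (s - 5) (s + 1) (s + 6), with roots -6, -1, 5.
At least one eigenvalue has non-negative real part, so the system is not asymptotically stable.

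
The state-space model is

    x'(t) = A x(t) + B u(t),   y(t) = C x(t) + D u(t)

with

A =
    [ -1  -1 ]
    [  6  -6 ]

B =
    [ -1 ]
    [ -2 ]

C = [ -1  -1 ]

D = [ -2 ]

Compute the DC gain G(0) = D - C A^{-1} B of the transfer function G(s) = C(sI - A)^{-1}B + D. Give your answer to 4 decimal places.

G(0) = C(-A)^{-1}B + D = -C A^{-1} B + D.
det A = 12, so A^{-1} = (1/12)·adj(A) = [[-1/2, 1/12], [-1/2, -1/12]]
A^{-1} B = [1/3, 2/3]^T
C A^{-1} B = -1
G(0) = D - C A^{-1} B = -2 - (-1) = -1

-1.0000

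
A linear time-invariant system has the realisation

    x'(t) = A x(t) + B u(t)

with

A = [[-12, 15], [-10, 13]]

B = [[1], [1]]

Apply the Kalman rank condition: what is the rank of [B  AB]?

1

AB = [[3], [3]]
Controllability matrix C = [B  AB] = [[1, 3], [1, 3]]
Every column of C is a scalar multiple of column 1 = [1, 1] (multipliers 1, 3), so the columns span a one-dimensional space.
C ≠ 0, hence rank(C) = 1.
rank(C) = 1 < n = 2, so the pair (A, B) is not completely controllable.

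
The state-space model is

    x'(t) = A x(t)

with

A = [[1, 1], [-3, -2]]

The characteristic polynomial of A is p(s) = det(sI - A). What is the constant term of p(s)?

For a 2×2 matrix, det(sI - A) = s^2 - (tr A)s + det A.
tr A = -1, det A = 1.
So p(s) = s^2 + s + 1.
The constant term is 1.

1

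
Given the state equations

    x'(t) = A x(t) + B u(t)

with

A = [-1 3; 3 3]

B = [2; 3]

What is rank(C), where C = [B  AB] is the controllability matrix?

2

AB = [[7], [15]]
Controllability matrix C = [B  AB] = [[2, 7], [3, 15]]
det(C) = 2·15 - 7·3 = 30 - 21 = 9 ≠ 0, so rank(C) = 2.
rank(C) = 2 = n, so the pair (A, B) is completely controllable.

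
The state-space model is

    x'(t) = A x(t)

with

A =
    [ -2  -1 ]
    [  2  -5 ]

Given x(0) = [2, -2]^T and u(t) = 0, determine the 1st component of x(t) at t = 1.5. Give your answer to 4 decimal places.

det(sI - A) = s^2 - (tr A)s + det A, with tr A = (-2) + (-5) = -7 and det A = (-2)·(-5) - (-1)·2 = 10 - (-2) = 12.
So p(s) = det(sI - A) = s^2 + 7s + 12.
Factor s^2 + 7s + 12: two numbers with sum -7 and product 12 are -3 and -4, so s^2 + 7s + 12 = (s + 3)(s + 4).
Hence p(s) = (s + 3) (s + 4), with roots -4, -3.
The eigenvalues -4, -3 are distinct and real, so A is diagonalisable and x(t) = e^{At} x(0) = V diag(e^{λ_i t}) V^{-1} x(0), where the columns of V are the eigenvectors.
λ = -4: A - (-4)I = [[2, -1], [2, -1]]. Row 1 gives 2·v1 + (-1)·v2 = 0, so take v_1 = [1, 2]^T.
λ = -3: A - (-3)I = [[1, -1], [2, -2]]. Row 1 gives 1·v1 + (-1)·v2 = 0, so take v_2 = [1, 1]^T.
V = [v_1 v_2] = [[1, 1], [2, 1]] has det V = -1, so V^{-1} = adj(V)/det V = [[-1, 1], [2, -1]].
Modal coordinates z(0) = V^{-1} x(0): (-1)·2 + 1·(-2) = -4; 2·2 + (-1)·(-2) = 6; so z(0) = [-4, 6]^T.
x_1(t) = Σ_i (v_i)_1 · z_i(0) · e^{λ_i t} (row 1 of V times the modal terms).
x_1(1.5) = 1·(-4)·e^{-4·1.5} + 1·6·e^{-3·1.5} = (-4)·0.002479 + 6·0.011109 = 0.0567.

0.0567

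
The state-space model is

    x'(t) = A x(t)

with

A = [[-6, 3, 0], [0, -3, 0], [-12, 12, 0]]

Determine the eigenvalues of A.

det(sI - A) = s^3 - (tr A)s^2 + (M11 + M22 + M33)s - det A, where Mii is the 2×2 principal minor of A obtained by deleting row i and column i.
tr A = (-6) + (-3) + 0 = -9; M11 = (-3)·0 - 0·12 = 0 - 0 = 0; M22 = (-6)·0 - 0·(-12) = 0 - 0 = 0; M33 = (-6)·(-3) - 3·0 = 18 - 0 = 18; sum of minors = 18.
det A = (-6)·((-3)·0 - 0·12) - 3·(0·0 - 0·(-12)) + 0·(0·12 - (-3)·(-12)) = (-6)·0 - 3·0 + 0·(-36) = 0.
So p(s) = det(sI - A) = s^3 + 9s^2 + 18s.
The constant term is 0, so p(s) = s(s^2 + 9s + 18).
Factor s^2 + 9s + 18: two numbers with sum -9 and product 18 are -3 and -6, so s^2 + 9s + 18 = (s + 3)(s + 6).
Hence p(s) = s (s + 3) (s + 6), with roots -6, -3, 0.
At least one eigenvalue has non-negative real part, so the system is not asymptotically stable.

-6, -3, 0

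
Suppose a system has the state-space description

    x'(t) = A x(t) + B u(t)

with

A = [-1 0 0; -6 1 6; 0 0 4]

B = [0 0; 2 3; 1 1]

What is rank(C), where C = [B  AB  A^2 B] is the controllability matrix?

AB = [[0, 0], [8, 9], [4, 4]]
A^2B = [[0, 0], [32, 33], [16, 16]]
Controllability matrix C = [B  AB  A^2B] = [[0, 0, 0, 0, 0, 0], [2, 3, 8, 9, 32, 33], [1, 1, 4, 4, 16, 16]]
Row 1 of C is identically zero, so rank(C) ≤ 2.
The 2×2 minor from rows 2, 3, columns 1, 2 is 2·1 - 3·1 = 2 - 3 = -1 ≠ 0, so rank(C) = 2.
rank(C) = 2 < n = 3, so the pair (A, B) is not completely controllable.

2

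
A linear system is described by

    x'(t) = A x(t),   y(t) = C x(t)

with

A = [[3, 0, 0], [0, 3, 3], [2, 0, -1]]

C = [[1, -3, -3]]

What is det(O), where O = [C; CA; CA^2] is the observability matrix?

162

CA = [[-3, -9, -6]]
CA^2 = [[-21, -27, -21]]
Observability matrix O = [C; CA; CA^2] = [[1, -3, -3], [-3, -9, -6], [-21, -27, -21]]
Expanding along the first row, det(O) = 1·((-9)·(-21) - (-6)·(-27)) - (-3)·((-3)·(-21) - (-6)·(-21)) + (-3)·((-3)·(-27) - (-9)·(-21)) = 1·27 - (-3)·(-63) + (-3)·(-108) = 162
Since det(O) ≠ 0, rank(O) = 3 and the system is completely observable.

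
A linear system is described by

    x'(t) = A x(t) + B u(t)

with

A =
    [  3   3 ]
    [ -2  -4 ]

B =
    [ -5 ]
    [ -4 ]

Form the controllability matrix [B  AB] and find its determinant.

AB = [[-27], [26]]
Controllability matrix C = [B  AB] = [[-5, -27], [-4, 26]]
det(C) = (-5)·26 - (-27)·(-4) = -130 - 108 = -238
Since det(C) ≠ 0, rank(C) = 2 and the system is completely controllable.

-238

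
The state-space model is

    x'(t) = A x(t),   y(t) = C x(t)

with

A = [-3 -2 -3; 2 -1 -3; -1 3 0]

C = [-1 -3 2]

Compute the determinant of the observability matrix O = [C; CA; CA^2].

CA = [[-5, 11, 12]]
CA^2 = [[25, 35, -18]]
Observability matrix O = [C; CA; CA^2] = [[-1, -3, 2], [-5, 11, 12], [25, 35, -18]]
Expanding along the first row, det(O) = (-1)·(11·(-18) - 12·35) - (-3)·((-5)·(-18) - 12·25) + 2·((-5)·35 - 11·25) = (-1)·(-618) - (-3)·(-210) + 2·(-450) = -912
Since det(O) ≠ 0, rank(O) = 3 and the system is completely observable.

-912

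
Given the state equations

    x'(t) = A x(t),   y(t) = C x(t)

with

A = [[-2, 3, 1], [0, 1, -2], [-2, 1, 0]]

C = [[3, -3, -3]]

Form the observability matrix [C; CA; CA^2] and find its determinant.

-54

CA = [[0, 3, 9]]
CA^2 = [[-18, 12, -6]]
Observability matrix O = [C; CA; CA^2] = [[3, -3, -3], [0, 3, 9], [-18, 12, -6]]
Expanding along the first row, det(O) = 3·(3·(-6) - 9·12) - (-3)·(0·(-6) - 9·(-18)) + (-3)·(0·12 - 3·(-18)) = 3·(-126) - (-3)·162 + (-3)·54 = -54
Since det(O) ≠ 0, rank(O) = 3 and the system is completely observable.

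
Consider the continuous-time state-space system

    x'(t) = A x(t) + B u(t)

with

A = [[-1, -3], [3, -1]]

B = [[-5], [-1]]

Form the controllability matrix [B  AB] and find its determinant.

AB = [[8], [-14]]
Controllability matrix C = [B  AB] = [[-5, 8], [-1, -14]]
det(C) = (-5)·(-14) - 8·(-1) = 70 - (-8) = 78
Since det(C) ≠ 0, rank(C) = 2 and the system is completely controllable.

78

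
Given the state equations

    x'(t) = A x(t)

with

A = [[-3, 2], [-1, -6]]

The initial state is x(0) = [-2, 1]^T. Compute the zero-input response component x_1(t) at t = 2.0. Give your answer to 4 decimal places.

-0.0007

det(sI - A) = s^2 - (tr A)s + det A, with tr A = (-3) + (-6) = -9 and det A = (-3)·(-6) - 2·(-1) = 18 - (-2) = 20.
So p(s) = det(sI - A) = s^2 + 9s + 20.
Factor s^2 + 9s + 20: two numbers with sum -9 and product 20 are -4 and -5, so s^2 + 9s + 20 = (s + 4)(s + 5).
Hence p(s) = (s + 4) (s + 5), with roots -5, -4.
The eigenvalues -5, -4 are distinct and real, so A is diagonalisable and x(t) = e^{At} x(0) = V diag(e^{λ_i t}) V^{-1} x(0), where the columns of V are the eigenvectors.
λ = -5: A - (-5)I = [[2, 2], [-1, -1]]. Row 1 gives 2·v1 + 2·v2 = 0, so take v_1 = [-1, 1]^T.
λ = -4: A - (-4)I = [[1, 2], [-1, -2]]. Row 1 gives 1·v1 + 2·v2 = 0, so take v_2 = [2, -1]^T.
V = [v_1 v_2] = [[-1, 2], [1, -1]] has det V = -1, so V^{-1} = adj(V)/det V = [[1, 2], [1, 1]].
Modal coordinates z(0) = V^{-1} x(0): 1·(-2) + 2·1 = 0; 1·(-2) + 1·1 = -1; so z(0) = [0, -1]^T.
x_1(t) = Σ_i (v_i)_1 · z_i(0) · e^{λ_i t} (row 1 of V times the modal terms).
x_1(2.0) = (-1)·0·e^{-5·2.0} + 2·(-1)·e^{-4·2.0} = 0·0.000045 + (-2)·0.000335 = -0.0007.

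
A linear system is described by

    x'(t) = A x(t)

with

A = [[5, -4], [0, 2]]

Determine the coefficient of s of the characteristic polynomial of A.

-7

For a 2×2 matrix, det(sI - A) = s^2 - (tr A)s + det A.
tr A = 7, det A = 10.
So p(s) = s^2 - 7s + 10.
The coefficient of s is -7.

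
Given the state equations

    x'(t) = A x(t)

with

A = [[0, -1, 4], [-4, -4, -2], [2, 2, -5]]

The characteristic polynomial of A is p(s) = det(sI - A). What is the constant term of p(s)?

Expand det(sI - A) for the 3×3 matrix.
p(s) = s^3 + 9s^2 + 12s - 24.
(Check: constant term = det(-A) = (-1)^3 det A = -24; coefficient of s^2 = -tr A = 9.)
The constant term is -24.

-24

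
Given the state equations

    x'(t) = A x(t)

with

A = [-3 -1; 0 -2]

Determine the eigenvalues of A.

-3, -2

det(sI - A) = s^2 - (tr A)s + det A, with tr A = (-3) + (-2) = -5 and det A = (-3)·(-2) - (-1)·0 = 6 - 0 = 6.
So p(s) = det(sI - A) = s^2 + 5s + 6.
Factor s^2 + 5s + 6: two numbers with sum -5 and product 6 are -2 and -3, so s^2 + 5s + 6 = (s + 2)(s + 3).
Hence p(s) = (s + 2) (s + 3), with roots -3, -2.
All eigenvalues have negative real part, so the system is asymptotically stable.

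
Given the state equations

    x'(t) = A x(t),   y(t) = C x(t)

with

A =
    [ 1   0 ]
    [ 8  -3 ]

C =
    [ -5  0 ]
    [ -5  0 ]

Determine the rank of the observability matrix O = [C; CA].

CA = [[-5, 0], [-5, 0]]
Observability matrix O = [C; CA] = [[-5, 0], [-5, 0], [-5, 0], [-5, 0]]
Every row of O is a scalar multiple of row 1 = [-5, 0] (multipliers 1, 1, 1, 1), so the rows span a one-dimensional space.
O ≠ 0, hence rank(O) = 1.
rank(O) = 1 < n = 2, so the pair (A, C) is not completely observable.

1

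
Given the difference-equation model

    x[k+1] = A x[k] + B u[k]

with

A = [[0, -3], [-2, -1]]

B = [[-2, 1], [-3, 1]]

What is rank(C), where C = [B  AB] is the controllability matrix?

2

AB = [[9, -3], [7, -3]]
Controllability matrix C = [B  AB] = [[-2, 1, 9, -3], [-3, 1, 7, -3]]
Take the 2×2 submatrix of C formed by columns 1, 2: [[-2, 1], [-3, 1]]. Its determinant is (-2)·1 - 1·(-3) = -2 - (-3) = 1 ≠ 0.
So rank(C) ≥ 2; since C has 2 rows, rank(C) = 2.
rank(C) = 2 = n, so the pair (A, B) is completely controllable.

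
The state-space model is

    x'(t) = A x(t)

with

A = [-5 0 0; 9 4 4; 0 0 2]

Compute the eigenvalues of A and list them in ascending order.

det(sI - A) = s^3 - (tr A)s^2 + (M11 + M22 + M33)s - det A, where Mii is the 2×2 principal minor of A obtained by deleting row i and column i.
tr A = (-5) + 4 + 2 = 1; M11 = 4·2 - 4·0 = 8 - 0 = 8; M22 = (-5)·2 - 0·0 = -10 - 0 = -10; M33 = (-5)·4 - 0·9 = -20 - 0 = -20; sum of minors = -22.
det A = (-5)·(4·2 - 4·0) - 0·(9·2 - 4·0) + 0·(9·0 - 4·0) = (-5)·8 - 0·18 + 0·0 = -40.
So p(s) = det(sI - A) = s^3 - s^2 - 22s + 40.
Rational-root test: any integer root divides 40. Testing small divisors, s = 2 works: p(2) = 8 + (-4) + (-44) + 40 = 0, so (s - 2) is a factor.
Dividing, p(s) = (s - 2)(s^2 + s - 20).
Factor s^2 + s - 20: two numbers with sum -1 and product -20 are 4 and -5, so s^2 + s - 20 = (s - 4)(s + 5).
Hence p(s) = (s - 4) (s - 2) (s + 5), with roots -5, 2, 4.
At least one eigenvalue has non-negative real part, so the system is not asymptotically stable.

-5, 2, 4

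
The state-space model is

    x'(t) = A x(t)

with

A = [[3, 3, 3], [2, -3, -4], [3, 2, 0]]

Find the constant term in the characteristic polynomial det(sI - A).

Expand det(sI - A) for the 3×3 matrix.
p(s) = s^3 - 16s - 27.
(Check: constant term = det(-A) = (-1)^3 det A = -27; coefficient of s^2 = -tr A = 0.)
The constant term is -27.

-27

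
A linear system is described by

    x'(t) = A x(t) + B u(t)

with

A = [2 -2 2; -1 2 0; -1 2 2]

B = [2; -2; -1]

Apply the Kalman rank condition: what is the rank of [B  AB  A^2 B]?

AB = [[6], [-6], [-8]]
A^2B = [[8], [-18], [-34]]
Controllability matrix C = [B  AB  A^2B] = [[2, 6, 8], [-2, -6, -18], [-1, -8, -34]]
det(C) = 2·((-6)·(-34) - (-18)·(-8)) - 6·((-2)·(-34) - (-18)·(-1)) + 8·((-2)·(-8) - (-6)·(-1)) = 2·60 - 6·50 + 8·10 = -100 ≠ 0, so rank(C) = 3.
rank(C) = 3 = n, so the pair (A, B) is completely controllable.

3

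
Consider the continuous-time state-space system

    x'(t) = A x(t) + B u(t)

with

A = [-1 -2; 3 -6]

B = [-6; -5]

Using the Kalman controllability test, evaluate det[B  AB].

8

AB = [[16], [12]]
Controllability matrix C = [B  AB] = [[-6, 16], [-5, 12]]
det(C) = (-6)·12 - 16·(-5) = -72 - (-80) = 8
Since det(C) ≠ 0, rank(C) = 2 and the system is completely controllable.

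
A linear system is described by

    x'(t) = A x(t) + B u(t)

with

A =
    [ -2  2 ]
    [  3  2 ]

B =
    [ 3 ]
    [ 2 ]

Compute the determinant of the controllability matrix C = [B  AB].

AB = [[-2], [13]]
Controllability matrix C = [B  AB] = [[3, -2], [2, 13]]
det(C) = 3·13 - (-2)·2 = 39 - (-4) = 43
Since det(C) ≠ 0, rank(C) = 2 and the system is completely controllable.

43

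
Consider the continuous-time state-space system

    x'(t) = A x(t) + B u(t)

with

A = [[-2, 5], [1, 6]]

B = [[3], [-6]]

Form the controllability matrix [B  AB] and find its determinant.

-315

AB = [[-36], [-33]]
Controllability matrix C = [B  AB] = [[3, -36], [-6, -33]]
det(C) = 3·(-33) - (-36)·(-6) = -99 - 216 = -315
Since det(C) ≠ 0, rank(C) = 2 and the system is completely controllable.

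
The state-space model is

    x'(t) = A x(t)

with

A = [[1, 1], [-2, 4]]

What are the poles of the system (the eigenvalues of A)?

det(sI - A) = s^2 - (tr A)s + det A, with tr A = 1 + 4 = 5 and det A = 1·4 - 1·(-2) = 4 - (-2) = 6.
So p(s) = det(sI - A) = s^2 - 5s + 6.
Factor s^2 - 5s + 6: two numbers with sum 5 and product 6 are 3 and 2, so s^2 - 5s + 6 = (s - 3)(s - 2).
Hence p(s) = (s - 3) (s - 2), with roots 2, 3.
At least one eigenvalue has non-negative real part, so the system is not asymptotically stable.

2, 3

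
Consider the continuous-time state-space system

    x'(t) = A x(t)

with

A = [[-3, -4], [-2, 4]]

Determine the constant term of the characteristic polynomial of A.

For a 2×2 matrix, det(sI - A) = s^2 - (tr A)s + det A.
tr A = 1, det A = -20.
So p(s) = s^2 - s - 20.
The constant term is -20.

-20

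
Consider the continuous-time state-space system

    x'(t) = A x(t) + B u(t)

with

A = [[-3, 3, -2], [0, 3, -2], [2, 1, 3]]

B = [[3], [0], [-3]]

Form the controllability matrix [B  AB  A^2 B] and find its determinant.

864

AB = [[-3], [6], [-3]]
A^2B = [[33], [24], [-9]]
Controllability matrix C = [B  AB  A^2B] = [[3, -3, 33], [0, 6, 24], [-3, -3, -9]]
Expanding along the first row, det(C) = 3·(6·(-9) - 24·(-3)) - (-3)·(0·(-9) - 24·(-3)) + 33·(0·(-3) - 6·(-3)) = 3·18 - (-3)·72 + 33·18 = 864
Since det(C) ≠ 0, rank(C) = 3 and the system is completely controllable.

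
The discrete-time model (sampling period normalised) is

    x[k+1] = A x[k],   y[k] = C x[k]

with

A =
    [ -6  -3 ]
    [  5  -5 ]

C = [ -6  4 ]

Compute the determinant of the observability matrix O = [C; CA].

CA = [[56, -2]]
Observability matrix O = [C; CA] = [[-6, 4], [56, -2]]
det(O) = (-6)·(-2) - 4·56 = 12 - 224 = -212
Since det(O) ≠ 0, rank(O) = 2 and the system is completely observable.

-212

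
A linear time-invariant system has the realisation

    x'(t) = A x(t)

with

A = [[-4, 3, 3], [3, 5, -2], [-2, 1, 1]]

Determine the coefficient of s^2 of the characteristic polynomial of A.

-2

Expand det(sI - A) for the 3×3 matrix.
p(s) = s^3 - 2s^2 - 20s - 14.
(Check: constant term = det(-A) = (-1)^3 det A = -14; coefficient of s^2 = -tr A = -2.)
The coefficient of s^2 is -2.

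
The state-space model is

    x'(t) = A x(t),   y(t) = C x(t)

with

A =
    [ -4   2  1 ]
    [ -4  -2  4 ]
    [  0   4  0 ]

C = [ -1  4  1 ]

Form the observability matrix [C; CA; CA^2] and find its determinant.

CA = [[-12, -6, 15]]
CA^2 = [[72, 48, -36]]
Observability matrix O = [C; CA; CA^2] = [[-1, 4, 1], [-12, -6, 15], [72, 48, -36]]
Expanding along the first row, det(O) = (-1)·((-6)·(-36) - 15·48) - 4·((-12)·(-36) - 15·72) + 1·((-12)·48 - (-6)·72) = (-1)·(-504) - 4·(-648) + 1·(-144) = 2952
Since det(O) ≠ 0, rank(O) = 3 and the system is completely observable.

2952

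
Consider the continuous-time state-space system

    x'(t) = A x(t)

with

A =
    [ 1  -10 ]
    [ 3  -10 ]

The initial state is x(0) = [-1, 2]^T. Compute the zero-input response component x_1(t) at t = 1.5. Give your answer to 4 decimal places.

det(sI - A) = s^2 - (tr A)s + det A, with tr A = 1 + (-10) = -9 and det A = 1·(-10) - (-10)·3 = -10 - (-30) = 20.
So p(s) = det(sI - A) = s^2 + 9s + 20.
Factor s^2 + 9s + 20: two numbers with sum -9 and product 20 are -4 and -5, so s^2 + 9s + 20 = (s + 4)(s + 5).
Hence p(s) = (s + 4) (s + 5), with roots -5, -4.
The eigenvalues -5, -4 are distinct and real, so A is diagonalisable and x(t) = e^{At} x(0) = V diag(e^{λ_i t}) V^{-1} x(0), where the columns of V are the eigenvectors.
λ = -5: A - (-5)I = [[6, -10], [3, -5]]. Row 1 gives 6·v1 + (-10)·v2 = 0, so take v_1 = [5, 3]^T.
λ = -4: A - (-4)I = [[5, -10], [3, -6]]. Row 1 gives 5·v1 + (-10)·v2 = 0, so take v_2 = [-2, -1]^T.
V = [v_1 v_2] = [[5, -2], [3, -1]] has det V = 1, so V^{-1} = adj(V)/det V = [[-1, 2], [-3, 5]].
Modal coordinates z(0) = V^{-1} x(0): (-1)·(-1) + 2·2 = 5; (-3)·(-1) + 5·2 = 13; so z(0) = [5, 13]^T.
x_1(t) = Σ_i (v_i)_1 · z_i(0) · e^{λ_i t} (row 1 of V times the modal terms).
x_1(1.5) = 5·5·e^{-5·1.5} + (-2)·13·e^{-4·1.5} = 25·0.000553 + (-26)·0.002479 = -0.0506.

-0.0506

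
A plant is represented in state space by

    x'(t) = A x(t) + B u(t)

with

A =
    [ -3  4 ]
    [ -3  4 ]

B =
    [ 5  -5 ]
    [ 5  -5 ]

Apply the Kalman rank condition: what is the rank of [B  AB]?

1

AB = [[5, -5], [5, -5]]
Controllability matrix C = [B  AB] = [[5, -5, 5, -5], [5, -5, 5, -5]]
Every column of C is a scalar multiple of column 1 = [5, 5] (multipliers 1, -1, 1, -1), so the columns span a one-dimensional space.
C ≠ 0, hence rank(C) = 1.
rank(C) = 1 < n = 2, so the pair (A, B) is not completely controllable.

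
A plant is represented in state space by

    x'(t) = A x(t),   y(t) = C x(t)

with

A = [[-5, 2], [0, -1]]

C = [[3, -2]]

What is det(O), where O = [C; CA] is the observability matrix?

CA = [[-15, 8]]
Observability matrix O = [C; CA] = [[3, -2], [-15, 8]]
det(O) = 3·8 - (-2)·(-15) = 24 - 30 = -6
Since det(O) ≠ 0, rank(O) = 2 and the system is completely observable.

-6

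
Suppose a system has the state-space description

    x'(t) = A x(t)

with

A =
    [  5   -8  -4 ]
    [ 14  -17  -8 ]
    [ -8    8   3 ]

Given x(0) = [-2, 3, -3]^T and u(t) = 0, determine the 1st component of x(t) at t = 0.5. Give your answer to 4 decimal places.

det(sI - A) = s^3 - (tr A)s^2 + (M11 + M22 + M33)s - det A, where Mii is the 2×2 principal minor of A obtained by deleting row i and column i.
tr A = 5 + (-17) + 3 = -9; M11 = (-17)·3 - (-8)·8 = -51 - (-64) = 13; M22 = 5·3 - (-4)·(-8) = 15 - 32 = -17; M33 = 5·(-17) - (-8)·14 = -85 - (-112) = 27; sum of minors = 23.
det A = 5·((-17)·3 - (-8)·8) - (-8)·(14·3 - (-8)·(-8)) + (-4)·(14·8 - (-17)·(-8)) = 5·13 - (-8)·(-22) + (-4)·(-24) = -15.
So p(s) = det(sI - A) = s^3 + 9s^2 + 23s + 15.
Rational-root test: any integer root divides 15. Testing small divisors, s = -1 works: p(-1) = -1 + 9 + (-23) + 15 = 0, so (s + 1) is a factor.
Dividing, p(s) = (s + 1)(s^2 + 8s + 15).
Factor s^2 + 8s + 15: two numbers with sum -8 and product 15 are -3 and -5, so s^2 + 8s + 15 = (s + 3)(s + 5).
Hence p(s) = (s + 1) (s + 3) (s + 5), with roots -5, -3, -1.
The eigenvalues -5, -3, -1 are distinct and real, so A is diagonalisable and x(t) = e^{At} x(0) = V diag(e^{λ_i t}) V^{-1} x(0), where the columns of V are the eigenvectors.
λ = -5: A - (-5)I = [[10, -8, -4], [14, -12, -8], [-8, 8, 8]]. v must be orthogonal to every row; (row 1) × (row 2) = [16, 24, -8], so take v_1 = [-2, -3, 1]^T.
λ = -3: A - (-3)I = [[8, -8, -4], [14, -14, -8], [-8, 8, 6]]. v must be orthogonal to every row; (row 1) × (row 2) = [8, 8, 0], so take v_2 = [1, 1, 0]^T.
λ = -1: A - (-1)I = [[6, -8, -4], [14, -16, -8], [-8, 8, 4]]. v must be orthogonal to every row; (row 1) × (row 2) = [0, -8, 16], so take v_3 = [0, -1, 2]^T.
V = [v_1 v_2 v_3] = [[-2, 1, 0], [-3, 1, -1], [1, 0, 2]] has det V = 1, so V^{-1} = adj(V)/det V = [[2, -2, -1], [5, -4, -2], [-1, 1, 1]].
Modal coordinates z(0) = V^{-1} x(0): 2·(-2) + (-2)·3 + (-1)·(-3) = -7; 5·(-2) + (-4)·3 + (-2)·(-3) = -16; (-1)·(-2) + 1·3 + 1·(-3) = 2; so z(0) = [-7, -16, 2]^T.
x_1(t) = Σ_i (v_i)_1 · z_i(0) · e^{λ_i t} (row 1 of V times the modal terms).
x_1(0.5) = (-2)·(-7)·e^{-5·0.5} + 1·(-16)·e^{-3·0.5} + 0·2·e^{-1·0.5} = 14·0.082085 + (-16)·0.223130 + 0·0.606531 = -2.4209.

-2.4209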